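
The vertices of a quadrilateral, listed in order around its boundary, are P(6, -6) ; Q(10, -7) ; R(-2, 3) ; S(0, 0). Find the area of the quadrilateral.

17

Apply the surveyor's formula: 2A = Σ (x_i·y_{i+1} − x_{i+1}·y_i), indices taken mod 4.
Σ = (18) + (16) + (0) + (0) = 34
Area = |Σ|/2 = 17.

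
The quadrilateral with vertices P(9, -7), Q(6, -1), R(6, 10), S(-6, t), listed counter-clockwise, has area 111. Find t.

The doubled signed area Σ (x_i y_{i+1} − x_{i+1} y_i) is linear in t.
With t=0 it equals 201; the coefficient of t is -3 (from the two edges through S).
So -3·t + 201 = 2·111 = 222 ⇒ t = -7.

-7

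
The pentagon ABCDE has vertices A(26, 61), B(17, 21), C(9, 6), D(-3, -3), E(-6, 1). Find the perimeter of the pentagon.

146

|AB| = √((-9)² + (-40)²) = √1681 = 41
|BC| = √((-8)² + (-15)²) = √289 = 17
|CD| = √((-12)² + (-9)²) = √225 = 15
|DE| = √((-3)² + (4)²) = √25 = 5
|EA| = √((32)² + (60)²) = √4624 = 68
Perimeter = 41 + 17 + 15 + 5 + 68 = 146.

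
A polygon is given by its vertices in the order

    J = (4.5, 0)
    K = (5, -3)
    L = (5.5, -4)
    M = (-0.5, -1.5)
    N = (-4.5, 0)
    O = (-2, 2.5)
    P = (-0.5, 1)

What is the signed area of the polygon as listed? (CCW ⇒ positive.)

-25.25

Apply the shoelace formula: 2A = Σ (x_i·y_{i+1} − x_{i+1}·y_i), indices taken mod 7.
Cross-terms: -13.5, -3.5, -10.25, -6.75, -11.25, -0.75, -4.5  ⇒  Σ = -50.5
Signed area = Σ/2 = -25.25 (negative ⇒ clockwise traversal).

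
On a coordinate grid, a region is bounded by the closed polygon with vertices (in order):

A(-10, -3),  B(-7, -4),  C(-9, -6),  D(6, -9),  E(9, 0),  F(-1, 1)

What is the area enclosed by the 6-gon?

Σ = (19) + (6) + (117) + (81) + (9) + (13) = 245
Area = |Σ|/2 = 122.5.

122.5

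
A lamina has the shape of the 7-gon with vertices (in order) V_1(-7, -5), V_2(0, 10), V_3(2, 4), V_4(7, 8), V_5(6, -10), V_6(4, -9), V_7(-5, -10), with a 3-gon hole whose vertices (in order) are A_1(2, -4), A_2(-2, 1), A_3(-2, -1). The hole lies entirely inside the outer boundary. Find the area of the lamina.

Outer boundary:
Σ = (-70) + (-20) + (-12) + (-118) + (-14) + (-85) + (-45) = -364
Area = |Σ|/2 = 182.
Hole:
Apply Gauss's area formula: 2A = Σ (x_i·y_{i+1} − x_{i+1}·y_i), indices taken mod 3.
Σ = (-6) + (4) + (10) = 8
Area = |Σ|/2 = 4.
Net area = 182 − 4 = 178.

178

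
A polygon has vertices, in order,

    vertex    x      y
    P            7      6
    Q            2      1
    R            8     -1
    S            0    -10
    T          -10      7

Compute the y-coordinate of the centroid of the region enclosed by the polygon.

Apply the surveyor's formula. First the cross-terms c_i = x_i·y_{i+1} − x_{i+1}·y_i:
  -5, -10, -80, -100, -109  ⇒  2A = -304, A = -152.
Then Σ (y_i + y_{i+1})·c_i = -272, so ȳ = -272 / (6·(-152)) = 17/57.

17/57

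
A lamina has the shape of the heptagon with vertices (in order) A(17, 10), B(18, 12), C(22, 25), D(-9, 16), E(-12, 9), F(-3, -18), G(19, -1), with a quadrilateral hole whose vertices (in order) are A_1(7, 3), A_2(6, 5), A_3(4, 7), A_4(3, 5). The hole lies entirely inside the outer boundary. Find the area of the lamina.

Outer boundary:
Apply the shoelace formula: 2A = Σ (x_i·y_{i+1} − x_{i+1}·y_i), indices taken mod 7.
A→B: (17)(12) − (18)(10) = 24
B→C: (18)(25) − (22)(12) = 186
C→D: (22)(16) − (-9)(25) = 577
D→E: (-9)(9) − (-12)(16) = 111
E→F: (-12)(-18) − (-3)(9) = 243
F→G: (-3)(-1) − (19)(-18) = 345
G→A: (19)(10) − (17)(-1) = 207
Σ = 1693
Area = |Σ|/2 = 846.5.
Hole:
Cross-terms: 17, 22, -1, -26  ⇒  Σ = 12
Area = |Σ|/2 = 6.
Net area = 846.5 − 6 = 840.5.

840.5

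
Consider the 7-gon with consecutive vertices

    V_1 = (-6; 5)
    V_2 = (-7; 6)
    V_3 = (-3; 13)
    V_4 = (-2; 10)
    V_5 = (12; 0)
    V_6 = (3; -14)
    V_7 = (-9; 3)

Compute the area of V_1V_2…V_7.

255

Apply the shoelace (surveyor's) formula: 2A = Σ (x_i·y_{i+1} − x_{i+1}·y_i), indices taken mod 7.
Cross-terms: -1, -73, -4, -120, -168, -117, -27  ⇒  Σ = -510
Area = |Σ|/2 = 255.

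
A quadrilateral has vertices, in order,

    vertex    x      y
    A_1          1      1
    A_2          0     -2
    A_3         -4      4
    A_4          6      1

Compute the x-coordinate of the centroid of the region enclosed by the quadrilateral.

Apply Gauss's area formula. First the cross-terms c_i = x_i·y_{i+1} − x_{i+1}·y_i:
  -2, -8, -28, 5  ⇒  2A = -33, A = -16.5.
Then Σ (x_i + x_{i+1})·c_i = 9, so x̄ = 9 / (6·(-16.5)) = -1/11.

-1/11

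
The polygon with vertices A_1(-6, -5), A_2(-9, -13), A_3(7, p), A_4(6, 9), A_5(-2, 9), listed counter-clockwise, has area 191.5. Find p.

-4

Write out the shoelace sum; only the two edges meeting at A_3 involve p:
2·Area = [((-9)·p − 7·(-13)) + (7·9 − 6·p)] + 169
       = -15·p + 323 = 383
⇒ p = -4.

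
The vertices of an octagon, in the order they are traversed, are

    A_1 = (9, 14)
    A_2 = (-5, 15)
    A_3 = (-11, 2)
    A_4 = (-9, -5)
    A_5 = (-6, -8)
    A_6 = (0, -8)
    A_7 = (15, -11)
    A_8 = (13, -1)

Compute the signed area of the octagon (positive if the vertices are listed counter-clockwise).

481

Cross-terms: 205, 155, 73, 42, 48, 120, 128, 191  ⇒  Σ = 962
Signed area = Σ/2 = 481 (positive ⇒ counter-clockwise traversal).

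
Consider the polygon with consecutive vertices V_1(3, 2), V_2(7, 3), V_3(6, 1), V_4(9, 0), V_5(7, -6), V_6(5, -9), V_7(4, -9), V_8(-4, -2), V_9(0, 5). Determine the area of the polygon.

Apply Gauss's area formula: 2A = Σ (x_i·y_{i+1} − x_{i+1}·y_i), indices taken mod 9.
Σ = (-5) + (-11) + (-9) + (-54) + (-33) + (-9) + (-44) + (-20) + (-15) = -200
Area = |Σ|/2 = 100.

100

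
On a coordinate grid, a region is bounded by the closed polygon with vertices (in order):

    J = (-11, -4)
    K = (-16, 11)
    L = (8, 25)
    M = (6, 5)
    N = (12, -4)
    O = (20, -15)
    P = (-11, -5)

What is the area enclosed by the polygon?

621.5

Apply the shoelace formula: 2A = Σ (x_i·y_{i+1} − x_{i+1}·y_i), indices taken mod 7.
Cross-terms: -185, -488, -110, -84, -100, -265, -11  ⇒  Σ = -1243
Area = |Σ|/2 = 621.5.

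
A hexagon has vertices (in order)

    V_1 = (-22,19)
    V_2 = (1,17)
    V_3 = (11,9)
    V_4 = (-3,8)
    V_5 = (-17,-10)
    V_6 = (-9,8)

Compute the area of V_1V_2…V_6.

Σ = (-393) + (-178) + (115) + (166) + (-226) + (5) = -511
Area = |Σ|/2 = 255.5.

255.5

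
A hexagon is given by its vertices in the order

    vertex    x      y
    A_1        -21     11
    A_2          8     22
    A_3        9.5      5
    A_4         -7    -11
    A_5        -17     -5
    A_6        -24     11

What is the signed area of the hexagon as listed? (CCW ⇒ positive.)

Apply the surveyor's formula: 2A = Σ (x_i·y_{i+1} − x_{i+1}·y_i), indices taken mod 6.
Σ = (-550) + (-169) + (-69.5) + (-152) + (-307) + (-33) = -1280.5
Signed area = Σ/2 = -640.25 (negative ⇒ clockwise traversal).

-640.25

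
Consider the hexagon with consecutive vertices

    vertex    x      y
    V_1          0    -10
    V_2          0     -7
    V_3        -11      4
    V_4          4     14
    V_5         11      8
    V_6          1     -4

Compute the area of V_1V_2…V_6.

215.5

V_1→V_2: (0)(-7) − (0)(-10) = 0
V_2→V_3: (0)(4) − (-11)(-7) = -77
V_3→V_4: (-11)(14) − (4)(4) = -170
V_4→V_5: (4)(8) − (11)(14) = -122
V_5→V_6: (11)(-4) − (1)(8) = -52
V_6→V_1: (1)(-10) − (0)(-4) = -10
Σ = -431
Area = |Σ|/2 = 215.5.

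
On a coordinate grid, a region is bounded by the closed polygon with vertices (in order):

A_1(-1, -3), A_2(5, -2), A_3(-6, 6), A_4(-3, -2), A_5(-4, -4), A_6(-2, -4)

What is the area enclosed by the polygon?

39.5

Apply the surveyor's formula: 2A = Σ (x_i·y_{i+1} − x_{i+1}·y_i), indices taken mod 6.
Cross-terms: 17, 18, 30, 4, 8, 2  ⇒  Σ = 79
Area = |Σ|/2 = 39.5.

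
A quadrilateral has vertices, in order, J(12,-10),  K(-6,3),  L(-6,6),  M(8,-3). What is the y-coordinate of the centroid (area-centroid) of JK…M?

Apply the shoelace (surveyor's) formula. First the cross-terms c_i = x_i·y_{i+1} − x_{i+1}·y_i:
  -24, -18, -30, -44  ⇒  2A = -116, A = -58.
Then Σ (y_i + y_{i+1})·c_i = 488, so ȳ = 488 / (6·(-58)) = -122/87.

-122/87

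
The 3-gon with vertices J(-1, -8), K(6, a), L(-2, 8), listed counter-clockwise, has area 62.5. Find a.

Write out the shoelace sum; only the two edges meeting at K involve a:
2·Area = [((-1)·a − 6·(-8)) + (6·8 − (-2)·a)] + 24
       = 1·a + 120 = 125
⇒ a = 5.

5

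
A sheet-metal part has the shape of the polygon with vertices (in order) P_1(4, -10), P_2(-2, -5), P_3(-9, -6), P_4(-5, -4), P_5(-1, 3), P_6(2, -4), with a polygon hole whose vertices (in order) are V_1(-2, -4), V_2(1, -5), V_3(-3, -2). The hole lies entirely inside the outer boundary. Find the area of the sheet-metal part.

Outer boundary:
Cross-terms: -40, -33, 6, -19, -2, -4  ⇒  Σ = -92
Area = |Σ|/2 = 46.
Hole:
Apply Gauss's area formula: 2A = Σ (x_i·y_{i+1} − x_{i+1}·y_i), indices taken mod 3.
Σ = (14) + (-17) + (8) = 5
Area = |Σ|/2 = 2.5.
Net area = 46 − 2.5 = 43.5.

43.5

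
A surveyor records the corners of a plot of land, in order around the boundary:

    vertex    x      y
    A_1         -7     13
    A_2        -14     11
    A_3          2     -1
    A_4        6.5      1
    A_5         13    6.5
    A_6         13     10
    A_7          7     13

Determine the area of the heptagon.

Σ = (105) + (-8) + (8.5) + (29.25) + (45.5) + (99) + (182) = 461.25
Area = |Σ|/2 = 230.625.

230.625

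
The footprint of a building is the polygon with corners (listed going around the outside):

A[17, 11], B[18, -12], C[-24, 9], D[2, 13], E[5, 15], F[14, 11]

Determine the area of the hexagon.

540.5

Apply the shoelace (surveyor's) formula: 2A = Σ (x_i·y_{i+1} − x_{i+1}·y_i), indices taken mod 6.
Σ = (-402) + (-126) + (-330) + (-35) + (-155) + (-33) = -1081
Area = |Σ|/2 = 540.5.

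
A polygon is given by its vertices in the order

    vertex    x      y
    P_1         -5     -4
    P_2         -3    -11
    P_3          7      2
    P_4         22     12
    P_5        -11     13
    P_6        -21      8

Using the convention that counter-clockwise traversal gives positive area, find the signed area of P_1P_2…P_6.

440.5

Cross-terms: 43, 71, 40, 418, 185, 124  ⇒  Σ = 881
Signed area = Σ/2 = 440.5 (positive ⇒ counter-clockwise traversal).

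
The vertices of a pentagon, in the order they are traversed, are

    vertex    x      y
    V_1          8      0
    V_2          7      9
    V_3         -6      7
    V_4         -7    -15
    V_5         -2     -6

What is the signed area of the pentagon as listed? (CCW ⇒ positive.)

Apply Gauss's area formula: 2A = Σ (x_i·y_{i+1} − x_{i+1}·y_i), indices taken mod 5.
Σ = (72) + (103) + (139) + (12) + (48) = 374
Signed area = Σ/2 = 187 (positive ⇒ counter-clockwise traversal).

187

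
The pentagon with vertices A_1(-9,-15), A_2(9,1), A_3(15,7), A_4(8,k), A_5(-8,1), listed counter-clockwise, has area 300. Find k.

The doubled signed area Σ (x_i y_{i+1} − x_{i+1} y_i) is linear in k.
With k=0 it equals 255; the coefficient of k is 23 (from the two edges through A_4).
So 23·k + 255 = 2·300 = 600 ⇒ k = 15.

15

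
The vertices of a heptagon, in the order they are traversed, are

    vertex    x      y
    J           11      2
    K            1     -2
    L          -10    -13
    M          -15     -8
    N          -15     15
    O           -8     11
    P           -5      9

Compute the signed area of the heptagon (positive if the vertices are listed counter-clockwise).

Cross-terms: -24, -33, -115, -345, -45, -17, -109  ⇒  Σ = -688
Signed area = Σ/2 = -344 (negative ⇒ clockwise traversal).

-344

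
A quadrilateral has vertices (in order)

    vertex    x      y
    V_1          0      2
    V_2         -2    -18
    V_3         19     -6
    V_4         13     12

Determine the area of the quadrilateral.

Apply the shoelace (surveyor's) formula: 2A = Σ (x_i·y_{i+1} − x_{i+1}·y_i), indices taken mod 4.
Cross-terms: 4, 354, 306, 26  ⇒  Σ = 690
Area = |Σ|/2 = 345.

345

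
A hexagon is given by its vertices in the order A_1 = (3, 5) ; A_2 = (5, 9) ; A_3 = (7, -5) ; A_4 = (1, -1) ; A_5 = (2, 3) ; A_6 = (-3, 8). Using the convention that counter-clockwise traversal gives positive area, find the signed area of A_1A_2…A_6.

-48.5

Cross-terms: 2, -88, -2, 5, 25, -39  ⇒  Σ = -97
Signed area = Σ/2 = -48.5 (negative ⇒ clockwise traversal).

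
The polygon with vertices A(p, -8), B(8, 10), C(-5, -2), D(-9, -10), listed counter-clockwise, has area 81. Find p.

-2

The doubled signed area Σ (x_i y_{i+1} − x_{i+1} y_i) is linear in p.
With p=0 it equals 202; the coefficient of p is 20 (from the two edges through A).
So 20·p + 202 = 2·81 = 162 ⇒ p = -2.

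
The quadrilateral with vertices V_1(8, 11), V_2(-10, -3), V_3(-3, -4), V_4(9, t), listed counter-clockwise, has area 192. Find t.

Write out the shoelace sum; only the two edges meeting at V_4 involve t:
2·Area = [((-3)·t − 9·(-4)) + (9·11 − 8·t)] + 117
       = -11·t + 252 = 384
⇒ t = -12.

-12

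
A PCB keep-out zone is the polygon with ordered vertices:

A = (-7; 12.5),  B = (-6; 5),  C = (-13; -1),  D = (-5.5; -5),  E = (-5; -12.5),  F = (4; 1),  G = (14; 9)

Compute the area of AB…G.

Apply the shoelace (surveyor's) formula: 2A = Σ (x_i·y_{i+1} − x_{i+1}·y_i), indices taken mod 7.
Cross-terms: 40, 71, 59.5, 43.75, 45, 22, 238  ⇒  Σ = 519.25
Area = |Σ|/2 = 259.625.

259.625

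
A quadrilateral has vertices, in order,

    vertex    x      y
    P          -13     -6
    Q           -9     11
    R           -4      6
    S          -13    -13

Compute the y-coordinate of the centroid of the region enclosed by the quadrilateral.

2/3

Apply the shoelace (surveyor's) formula. First the cross-terms c_i = x_i·y_{i+1} − x_{i+1}·y_i:
  -197, -10, 130, -91  ⇒  2A = -168, A = -84.
Then Σ (y_i + y_{i+1})·c_i = -336, so ȳ = -336 / (6·(-84)) = 2/3.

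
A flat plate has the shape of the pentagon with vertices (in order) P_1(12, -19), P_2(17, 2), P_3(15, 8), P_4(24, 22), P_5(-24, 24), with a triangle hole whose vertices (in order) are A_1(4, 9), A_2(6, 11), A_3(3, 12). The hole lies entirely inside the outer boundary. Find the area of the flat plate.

Outer boundary:
Cross-terms: 347, 106, 138, 1104, 168  ⇒  Σ = 1863
Area = |Σ|/2 = 931.5.
Hole:
Apply Gauss's area formula: 2A = Σ (x_i·y_{i+1} − x_{i+1}·y_i), indices taken mod 3.
A_1→A_2: (4)(11) − (6)(9) = -10
A_2→A_3: (6)(12) − (3)(11) = 39
A_3→A_1: (3)(9) − (4)(12) = -21
Σ = 8
Area = |Σ|/2 = 4.
Net area = 931.5 − 4 = 927.5.

927.5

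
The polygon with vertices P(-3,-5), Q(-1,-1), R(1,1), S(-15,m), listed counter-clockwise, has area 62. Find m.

9

Write out the shoelace sum; only the two edges meeting at S involve m:
2·Area = [(1·m − (-15)·1) + ((-15)·(-5) − (-3)·m)] + -2
       = 4·m + 88 = 124
⇒ m = 9.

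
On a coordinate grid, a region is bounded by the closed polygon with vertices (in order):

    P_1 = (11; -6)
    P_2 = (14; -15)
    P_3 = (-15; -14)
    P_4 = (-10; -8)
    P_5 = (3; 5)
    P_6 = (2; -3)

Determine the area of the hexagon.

Apply Gauss's area formula: 2A = Σ (x_i·y_{i+1} − x_{i+1}·y_i), indices taken mod 6.
Σ = (-81) + (-421) + (-20) + (-26) + (-19) + (21) = -546
Area = |Σ|/2 = 273.

273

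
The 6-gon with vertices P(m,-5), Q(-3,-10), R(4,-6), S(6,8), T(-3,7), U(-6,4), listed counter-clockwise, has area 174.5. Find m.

Write out the shoelace sum; only the two edges meeting at P involve m:
2·Area = [((-6)·(-5) − m·4) + (m·(-10) − (-3)·(-5))] + 222
       = -14·m + 237 = 349
⇒ m = -8.

-8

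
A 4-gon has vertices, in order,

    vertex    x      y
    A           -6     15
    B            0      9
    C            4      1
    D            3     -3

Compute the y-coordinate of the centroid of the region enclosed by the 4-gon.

217/39

Apply the shoelace (surveyor's) formula. First the cross-terms c_i = x_i·y_{i+1} − x_{i+1}·y_i:
  -54, -36, -15, 27  ⇒  2A = -78, A = -39.
Then Σ (y_i + y_{i+1})·c_i = -1302, so ȳ = -1302 / (6·(-39)) = 217/39.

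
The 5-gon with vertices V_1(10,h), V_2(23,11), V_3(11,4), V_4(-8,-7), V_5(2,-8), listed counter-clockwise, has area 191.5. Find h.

-9

The doubled signed area Σ (x_i y_{i+1} − x_{i+1} y_i) is linear in h.
With h=0 it equals 194; the coefficient of h is -21 (from the two edges through V_1).
So -21·h + 194 = 2·191.5 = 383 ⇒ h = -9.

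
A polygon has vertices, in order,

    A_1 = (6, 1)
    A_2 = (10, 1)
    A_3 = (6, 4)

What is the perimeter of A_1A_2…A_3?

12

|A_1A_2| = √((4)² + (0)²) = √16 = 4
|A_2A_3| = √((-4)² + (3)²) = √25 = 5
|A_3A_1| = √((0)² + (-3)²) = √9 = 3
Perimeter = 4 + 5 + 3 = 12.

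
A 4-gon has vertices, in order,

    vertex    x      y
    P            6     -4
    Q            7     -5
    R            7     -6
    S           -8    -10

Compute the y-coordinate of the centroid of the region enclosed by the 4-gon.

Apply the shoelace formula. First the cross-terms c_i = x_i·y_{i+1} − x_{i+1}·y_i:
  -2, -7, -118, 92  ⇒  2A = -35, A = -17.5.
Then Σ (y_i + y_{i+1})·c_i = 695, so ȳ = 695 / (6·(-17.5)) = -139/21.

-139/21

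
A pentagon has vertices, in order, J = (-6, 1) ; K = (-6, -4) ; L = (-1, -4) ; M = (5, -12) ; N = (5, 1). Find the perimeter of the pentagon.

|JK| = √((0)² + (-5)²) = √25 = 5
|KL| = √((5)² + (0)²) = √25 = 5
|LM| = √((6)² + (-8)²) = √100 = 10
|MN| = √((0)² + (13)²) = √169 = 13
|NJ| = √((-11)² + (0)²) = √121 = 11
Perimeter = 5 + 5 + 10 + 13 + 11 = 44.

44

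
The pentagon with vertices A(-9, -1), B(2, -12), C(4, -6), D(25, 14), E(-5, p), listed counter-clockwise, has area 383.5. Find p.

Write out the shoelace sum; only the two edges meeting at E involve p:
2·Area = [(25·p − (-5)·14) + ((-5)·(-1) − (-9)·p)] + 352
       = 34·p + 427 = 767
⇒ p = 10.

10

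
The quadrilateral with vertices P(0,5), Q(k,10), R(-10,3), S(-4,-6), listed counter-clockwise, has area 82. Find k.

Write out the shoelace sum; only the two edges meeting at Q involve k:
2·Area = [(0·10 − k·5) + (k·3 − (-10)·10)] + 52
       = -2·k + 152 = 164
⇒ k = -6.

-6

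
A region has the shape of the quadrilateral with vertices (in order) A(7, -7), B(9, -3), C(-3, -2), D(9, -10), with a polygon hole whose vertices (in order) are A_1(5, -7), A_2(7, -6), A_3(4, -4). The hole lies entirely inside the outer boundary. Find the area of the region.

31.5

Outer boundary:
A→B: (7)(-3) − (9)(-7) = 42
B→C: (9)(-2) − (-3)(-3) = -27
C→D: (-3)(-10) − (9)(-2) = 48
D→A: (9)(-7) − (7)(-10) = 7
Σ = 70
Area = |Σ|/2 = 35.
Hole:
Apply the surveyor's formula: 2A = Σ (x_i·y_{i+1} − x_{i+1}·y_i), indices taken mod 3.
Cross-terms: 19, -4, -8  ⇒  Σ = 7
Area = |Σ|/2 = 3.5.
Net area = 35 − 3.5 = 31.5.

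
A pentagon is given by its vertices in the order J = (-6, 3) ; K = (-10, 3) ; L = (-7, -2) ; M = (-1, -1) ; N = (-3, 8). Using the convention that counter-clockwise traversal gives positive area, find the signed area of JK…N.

43

Apply the surveyor's formula: 2A = Σ (x_i·y_{i+1} − x_{i+1}·y_i), indices taken mod 5.
Cross-terms: 12, 41, 5, -11, 39  ⇒  Σ = 86
Signed area = Σ/2 = 43 (positive ⇒ counter-clockwise traversal).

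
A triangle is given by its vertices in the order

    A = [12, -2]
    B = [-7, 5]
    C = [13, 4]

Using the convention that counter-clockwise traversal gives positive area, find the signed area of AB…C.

-60.5

Apply the shoelace formula: 2A = Σ (x_i·y_{i+1} − x_{i+1}·y_i), indices taken mod 3.
A→B: (12)(5) − (-7)(-2) = 46
B→C: (-7)(4) − (13)(5) = -93
C→A: (13)(-2) − (12)(4) = -74
Σ = -121
Signed area = Σ/2 = -60.5 (negative ⇒ clockwise traversal).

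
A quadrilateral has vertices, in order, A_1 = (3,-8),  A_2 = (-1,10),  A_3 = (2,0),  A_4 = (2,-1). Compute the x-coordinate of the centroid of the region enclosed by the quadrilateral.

Apply the surveyor's formula. First the cross-terms c_i = x_i·y_{i+1} − x_{i+1}·y_i:
  22, -20, -2, -13  ⇒  2A = -13, A = -6.5.
Then Σ (x_i + x_{i+1})·c_i = -49, so x̄ = -49 / (6·(-6.5)) = 49/39.

49/39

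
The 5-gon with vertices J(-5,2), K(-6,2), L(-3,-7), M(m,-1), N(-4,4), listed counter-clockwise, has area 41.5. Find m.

The doubled signed area Σ (x_i y_{i+1} − x_{i+1} y_i) is linear in m.
With m=0 it equals 61; the coefficient of m is 11 (from the two edges through M).
So 11·m + 61 = 2·41.5 = 83 ⇒ m = 2.

2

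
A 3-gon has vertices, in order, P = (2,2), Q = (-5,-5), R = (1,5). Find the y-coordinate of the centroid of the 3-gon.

2/3

Apply Gauss's area formula. First the cross-terms c_i = x_i·y_{i+1} − x_{i+1}·y_i:
  0, -20, -8  ⇒  2A = -28, A = -14.
Then Σ (y_i + y_{i+1})·c_i = -56, so ȳ = -56 / (6·(-14)) = 2/3.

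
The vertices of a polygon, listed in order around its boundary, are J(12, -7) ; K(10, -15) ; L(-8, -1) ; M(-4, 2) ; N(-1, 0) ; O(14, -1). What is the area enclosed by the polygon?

Cross-terms: -110, -130, -20, 2, 1, -86  ⇒  Σ = -343
Area = |Σ|/2 = 171.5.

171.5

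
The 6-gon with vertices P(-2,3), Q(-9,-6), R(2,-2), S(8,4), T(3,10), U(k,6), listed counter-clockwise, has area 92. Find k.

The doubled signed area Σ (x_i y_{i+1} − x_{i+1} y_i) is linear in k.
With k=0 it equals 191; the coefficient of k is -7 (from the two edges through U).
So -7·k + 191 = 2·92 = 184 ⇒ k = 1.

1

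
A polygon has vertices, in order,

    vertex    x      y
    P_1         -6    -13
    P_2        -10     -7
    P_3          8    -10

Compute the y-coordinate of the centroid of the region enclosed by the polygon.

Apply the shoelace formula. First the cross-terms c_i = x_i·y_{i+1} − x_{i+1}·y_i:
  -88, 156, -164  ⇒  2A = -96, A = -48.
Then Σ (y_i + y_{i+1})·c_i = 2880, so ȳ = 2880 / (6·(-48)) = -10.

-10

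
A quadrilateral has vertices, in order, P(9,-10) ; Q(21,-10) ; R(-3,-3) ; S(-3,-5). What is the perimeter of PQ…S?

52

|PQ| = √((12)² + (0)²) = √144 = 12
|QR| = √((-24)² + (7)²) = √625 = 25
|RS| = √((0)² + (-2)²) = √4 = 2
|SP| = √((12)² + (-5)²) = √169 = 13
Perimeter = 12 + 25 + 2 + 13 = 52.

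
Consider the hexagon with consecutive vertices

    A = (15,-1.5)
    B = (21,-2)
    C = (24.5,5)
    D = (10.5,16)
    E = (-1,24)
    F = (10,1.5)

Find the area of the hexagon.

242

Apply the surveyor's formula: 2A = Σ (x_i·y_{i+1} − x_{i+1}·y_i), indices taken mod 6.
Σ = (1.5) + (154) + (339.5) + (268) + (-241.5) + (-37.5) = 484
Area = |Σ|/2 = 242.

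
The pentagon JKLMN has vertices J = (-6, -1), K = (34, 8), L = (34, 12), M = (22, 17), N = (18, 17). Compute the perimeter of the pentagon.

|JK| = √((40)² + (9)²) = √1681 = 41
|KL| = √((0)² + (4)²) = √16 = 4
|LM| = √((-12)² + (5)²) = √169 = 13
|MN| = √((-4)² + (0)²) = √16 = 4
|NJ| = √((-24)² + (-18)²) = √900 = 30
Perimeter = 41 + 4 + 13 + 4 + 30 = 92.

92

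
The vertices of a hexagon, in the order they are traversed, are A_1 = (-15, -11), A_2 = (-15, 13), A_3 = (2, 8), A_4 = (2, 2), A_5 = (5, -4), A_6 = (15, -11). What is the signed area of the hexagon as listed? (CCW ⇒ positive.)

Apply the shoelace (surveyor's) formula: 2A = Σ (x_i·y_{i+1} − x_{i+1}·y_i), indices taken mod 6.
Σ = (-360) + (-146) + (-12) + (-18) + (5) + (-330) = -861
Signed area = Σ/2 = -430.5 (negative ⇒ clockwise traversal).

-430.5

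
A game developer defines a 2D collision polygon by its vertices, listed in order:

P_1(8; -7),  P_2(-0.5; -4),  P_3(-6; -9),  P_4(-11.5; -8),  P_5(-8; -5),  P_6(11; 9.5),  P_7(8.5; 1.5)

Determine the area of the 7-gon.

136.875

Apply the shoelace formula: 2A = Σ (x_i·y_{i+1} − x_{i+1}·y_i), indices taken mod 7.
Σ = (-35.5) + (-19.5) + (-55.5) + (-6.5) + (-21) + (-64.25) + (-71.5) = -273.75
Area = |Σ|/2 = 136.875.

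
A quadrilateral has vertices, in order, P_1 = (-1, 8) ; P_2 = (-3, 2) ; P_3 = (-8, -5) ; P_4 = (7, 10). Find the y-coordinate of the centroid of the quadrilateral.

Apply the shoelace (surveyor's) formula. First the cross-terms c_i = x_i·y_{i+1} − x_{i+1}·y_i:
  22, 31, -45, 66  ⇒  2A = 74, A = 37.
Then Σ (y_i + y_{i+1})·c_i = 1090, so ȳ = 1090 / (6·37) = 545/111.

545/111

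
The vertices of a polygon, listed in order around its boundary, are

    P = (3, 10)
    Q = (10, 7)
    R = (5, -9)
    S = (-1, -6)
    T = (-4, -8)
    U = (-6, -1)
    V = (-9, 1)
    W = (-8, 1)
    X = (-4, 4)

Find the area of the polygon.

199.5

Apply the shoelace formula: 2A = Σ (x_i·y_{i+1} − x_{i+1}·y_i), indices taken mod 9.
Σ = (-79) + (-125) + (-39) + (-16) + (-44) + (-15) + (-1) + (-28) + (-52) = -399
Area = |Σ|/2 = 199.5.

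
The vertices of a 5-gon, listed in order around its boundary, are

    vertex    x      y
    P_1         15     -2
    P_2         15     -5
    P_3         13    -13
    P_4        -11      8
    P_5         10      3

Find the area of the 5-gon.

196

Σ = (-45) + (-130) + (-39) + (-113) + (-65) = -392
Area = |Σ|/2 = 196.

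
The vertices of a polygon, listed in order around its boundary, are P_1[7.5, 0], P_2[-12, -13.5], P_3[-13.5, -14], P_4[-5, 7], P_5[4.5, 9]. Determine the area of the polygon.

212

Apply the surveyor's formula: 2A = Σ (x_i·y_{i+1} − x_{i+1}·y_i), indices taken mod 5.
Cross-terms: -101.25, -14.25, -164.5, -76.5, -67.5  ⇒  Σ = -424
Area = |Σ|/2 = 212.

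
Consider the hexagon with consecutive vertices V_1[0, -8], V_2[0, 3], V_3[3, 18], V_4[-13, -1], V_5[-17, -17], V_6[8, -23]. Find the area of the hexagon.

Σ = (0) + (-9) + (231) + (204) + (527) + (-64) = 889
Area = |Σ|/2 = 444.5.

444.5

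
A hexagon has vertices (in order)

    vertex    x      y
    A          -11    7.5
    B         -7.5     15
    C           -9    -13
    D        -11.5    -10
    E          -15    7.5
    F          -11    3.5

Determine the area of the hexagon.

Apply the shoelace formula: 2A = Σ (x_i·y_{i+1} − x_{i+1}·y_i), indices taken mod 6.
Σ = (-108.75) + (232.5) + (-59.5) + (-236.25) + (30) + (-44) = -186
Area = |Σ|/2 = 93.

93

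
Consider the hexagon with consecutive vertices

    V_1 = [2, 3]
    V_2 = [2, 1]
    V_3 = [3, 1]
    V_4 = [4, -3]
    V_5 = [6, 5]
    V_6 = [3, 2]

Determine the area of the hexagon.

Σ = (-4) + (-1) + (-13) + (38) + (-3) + (5) = 22
Area = |Σ|/2 = 11.

11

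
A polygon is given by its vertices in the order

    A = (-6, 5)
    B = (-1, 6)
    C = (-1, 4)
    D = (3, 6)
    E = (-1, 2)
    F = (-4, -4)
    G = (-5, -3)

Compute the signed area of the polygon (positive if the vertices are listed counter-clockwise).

-37

Apply the shoelace (surveyor's) formula: 2A = Σ (x_i·y_{i+1} − x_{i+1}·y_i), indices taken mod 7.
Σ = (-31) + (2) + (-18) + (12) + (12) + (-8) + (-43) = -74
Signed area = Σ/2 = -37 (negative ⇒ clockwise traversal).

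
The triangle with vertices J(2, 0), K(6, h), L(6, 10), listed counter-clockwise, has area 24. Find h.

The doubled signed area Σ (x_i y_{i+1} − x_{i+1} y_i) is linear in h.
With h=0 it equals 40; the coefficient of h is -4 (from the two edges through K).
So -4·h + 40 = 2·24 = 48 ⇒ h = -2.

-2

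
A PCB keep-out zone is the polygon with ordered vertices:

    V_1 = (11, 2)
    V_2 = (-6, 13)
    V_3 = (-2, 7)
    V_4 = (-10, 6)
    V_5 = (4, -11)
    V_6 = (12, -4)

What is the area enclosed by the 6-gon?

233.5

Apply the shoelace (surveyor's) formula: 2A = Σ (x_i·y_{i+1} − x_{i+1}·y_i), indices taken mod 6.
Cross-terms: 155, -16, 58, 86, 116, 68  ⇒  Σ = 467
Area = |Σ|/2 = 233.5.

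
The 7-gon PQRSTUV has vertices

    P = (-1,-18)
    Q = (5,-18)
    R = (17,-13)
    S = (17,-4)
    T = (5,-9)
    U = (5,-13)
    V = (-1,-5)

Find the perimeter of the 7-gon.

|PQ| = √((6)² + (0)²) = √36 = 6
|QR| = √((12)² + (5)²) = √169 = 13
|RS| = √((0)² + (9)²) = √81 = 9
|ST| = √((-12)² + (-5)²) = √169 = 13
|TU| = √((0)² + (-4)²) = √16 = 4
|UV| = √((-6)² + (8)²) = √100 = 10
|VP| = √((0)² + (-13)²) = √169 = 13
Perimeter = 6 + 13 + 9 + 13 + 4 + 10 + 13 = 68.

68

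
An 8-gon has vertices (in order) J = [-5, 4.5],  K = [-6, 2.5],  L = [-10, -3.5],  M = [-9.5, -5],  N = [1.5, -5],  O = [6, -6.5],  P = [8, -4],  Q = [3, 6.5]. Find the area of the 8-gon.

Σ = (14.5) + (46) + (16.75) + (55) + (20.25) + (28) + (64) + (46) = 290.5
Area = |Σ|/2 = 145.25.

145.25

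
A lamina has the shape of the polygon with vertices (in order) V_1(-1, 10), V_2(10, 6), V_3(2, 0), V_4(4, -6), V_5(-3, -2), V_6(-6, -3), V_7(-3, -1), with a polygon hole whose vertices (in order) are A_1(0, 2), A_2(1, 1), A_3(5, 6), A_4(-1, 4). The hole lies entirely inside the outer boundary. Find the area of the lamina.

85

Outer boundary:
Σ = (-106) + (-12) + (-12) + (-26) + (-3) + (-3) + (-31) = -193
Area = |Σ|/2 = 96.5.
Hole:
Apply the shoelace formula: 2A = Σ (x_i·y_{i+1} − x_{i+1}·y_i), indices taken mod 4.
Σ = (-2) + (1) + (26) + (-2) = 23
Area = |Σ|/2 = 11.5.
Net area = 96.5 − 11.5 = 85.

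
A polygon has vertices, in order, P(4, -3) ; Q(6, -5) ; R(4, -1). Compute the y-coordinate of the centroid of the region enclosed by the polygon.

Apply the surveyor's formula. First the cross-terms c_i = x_i·y_{i+1} − x_{i+1}·y_i:
  -2, 14, -8  ⇒  2A = 4, A = 2.
Then Σ (y_i + y_{i+1})·c_i = -36, so ȳ = -36 / (6·2) = -3.

-3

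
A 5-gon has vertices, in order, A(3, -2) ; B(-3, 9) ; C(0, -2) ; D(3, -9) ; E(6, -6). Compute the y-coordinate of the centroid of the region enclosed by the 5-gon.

-31/15

Apply the shoelace (surveyor's) formula. First the cross-terms c_i = x_i·y_{i+1} − x_{i+1}·y_i:
  21, 6, 6, 36, 6  ⇒  2A = 75, A = 37.5.
Then Σ (y_i + y_{i+1})·c_i = -465, so ȳ = -465 / (6·37.5) = -31/15.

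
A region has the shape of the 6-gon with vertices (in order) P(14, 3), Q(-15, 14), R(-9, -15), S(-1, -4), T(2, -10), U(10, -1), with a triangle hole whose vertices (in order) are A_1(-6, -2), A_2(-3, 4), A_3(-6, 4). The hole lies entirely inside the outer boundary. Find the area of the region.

377.5

Outer boundary:
Apply Gauss's area formula: 2A = Σ (x_i·y_{i+1} − x_{i+1}·y_i), indices taken mod 6.
P→Q: (14)(14) − (-15)(3) = 241
Q→R: (-15)(-15) − (-9)(14) = 351
R→S: (-9)(-4) − (-1)(-15) = 21
S→T: (-1)(-10) − (2)(-4) = 18
T→U: (2)(-1) − (10)(-10) = 98
U→P: (10)(3) − (14)(-1) = 44
Σ = 773
Area = |Σ|/2 = 386.5.
Hole:
Cross-terms: -30, 12, 36  ⇒  Σ = 18
Area = |Σ|/2 = 9.
Net area = 386.5 − 9 = 377.5.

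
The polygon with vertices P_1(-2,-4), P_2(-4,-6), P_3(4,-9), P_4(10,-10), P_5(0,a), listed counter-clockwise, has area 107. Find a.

The doubled signed area Σ (x_i y_{i+1} − x_{i+1} y_i) is linear in a.
With a=0 it equals 106; the coefficient of a is 12 (from the two edges through P_5).
So 12·a + 106 = 2·107 = 214 ⇒ a = 9.

9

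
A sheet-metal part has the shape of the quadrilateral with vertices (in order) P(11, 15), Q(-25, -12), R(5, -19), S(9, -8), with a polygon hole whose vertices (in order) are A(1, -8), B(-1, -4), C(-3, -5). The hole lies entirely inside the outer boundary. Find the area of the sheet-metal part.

Outer boundary:
Apply the shoelace (surveyor's) formula: 2A = Σ (x_i·y_{i+1} − x_{i+1}·y_i), indices taken mod 4.
Cross-terms: 243, 535, 131, 223  ⇒  Σ = 1132
Area = |Σ|/2 = 566.
Hole:
Apply the shoelace formula: 2A = Σ (x_i·y_{i+1} − x_{i+1}·y_i), indices taken mod 3.
Σ = (-12) + (-7) + (29) = 10
Area = |Σ|/2 = 5.
Net area = 566 − 5 = 561.

561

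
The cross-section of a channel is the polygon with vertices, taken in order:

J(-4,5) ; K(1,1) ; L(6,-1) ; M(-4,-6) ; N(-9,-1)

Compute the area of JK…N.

Cross-terms: -9, -7, -40, -50, -49  ⇒  Σ = -155
Area = |Σ|/2 = 77.5.

77.5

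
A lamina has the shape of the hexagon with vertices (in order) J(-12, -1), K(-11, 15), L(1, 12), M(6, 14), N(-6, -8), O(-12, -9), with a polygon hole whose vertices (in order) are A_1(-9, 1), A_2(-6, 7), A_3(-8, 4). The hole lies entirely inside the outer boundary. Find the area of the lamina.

Outer boundary:
Apply Gauss's area formula: 2A = Σ (x_i·y_{i+1} − x_{i+1}·y_i), indices taken mod 6.
Σ = (-191) + (-147) + (-58) + (36) + (-42) + (-96) = -498
Area = |Σ|/2 = 249.
Hole:
Apply the surveyor's formula: 2A = Σ (x_i·y_{i+1} − x_{i+1}·y_i), indices taken mod 3.
Cross-terms: -57, 32, 28  ⇒  Σ = 3
Area = |Σ|/2 = 1.5.
Net area = 249 − 1.5 = 247.5.

247.5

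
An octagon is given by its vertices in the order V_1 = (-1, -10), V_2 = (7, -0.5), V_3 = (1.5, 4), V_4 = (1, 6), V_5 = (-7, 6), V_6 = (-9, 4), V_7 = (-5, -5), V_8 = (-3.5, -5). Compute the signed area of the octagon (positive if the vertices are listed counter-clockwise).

140.375

V_1→V_2: (-1)(-0.5) − (7)(-10) = 70.5
V_2→V_3: (7)(4) − (1.5)(-0.5) = 28.75
V_3→V_4: (1.5)(6) − (1)(4) = 5
V_4→V_5: (1)(6) − (-7)(6) = 48
V_5→V_6: (-7)(4) − (-9)(6) = 26
V_6→V_7: (-9)(-5) − (-5)(4) = 65
V_7→V_8: (-5)(-5) − (-3.5)(-5) = 7.5
V_8→V_1: (-3.5)(-10) − (-1)(-5) = 30
Σ = 280.75
Signed area = Σ/2 = 140.375 (positive ⇒ counter-clockwise traversal).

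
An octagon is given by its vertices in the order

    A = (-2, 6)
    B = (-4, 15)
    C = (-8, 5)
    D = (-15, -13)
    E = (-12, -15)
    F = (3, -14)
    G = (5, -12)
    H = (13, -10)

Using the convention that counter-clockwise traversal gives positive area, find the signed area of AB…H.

376.5

Σ = (-6) + (100) + (179) + (69) + (213) + (34) + (106) + (58) = 753
Signed area = Σ/2 = 376.5 (positive ⇒ counter-clockwise traversal).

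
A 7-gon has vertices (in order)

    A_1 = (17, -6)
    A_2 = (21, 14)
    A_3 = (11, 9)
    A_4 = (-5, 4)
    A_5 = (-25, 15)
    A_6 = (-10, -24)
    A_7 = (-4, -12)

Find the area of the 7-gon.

Apply the shoelace (surveyor's) formula: 2A = Σ (x_i·y_{i+1} − x_{i+1}·y_i), indices taken mod 7.
Σ = (364) + (35) + (89) + (25) + (750) + (24) + (228) = 1515
Area = |Σ|/2 = 757.5.

757.5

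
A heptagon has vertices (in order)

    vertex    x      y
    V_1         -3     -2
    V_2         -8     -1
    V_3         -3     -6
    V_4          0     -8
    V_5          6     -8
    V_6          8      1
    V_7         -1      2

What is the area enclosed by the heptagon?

99.5

Apply the shoelace formula: 2A = Σ (x_i·y_{i+1} − x_{i+1}·y_i), indices taken mod 7.
Σ = (-13) + (45) + (24) + (48) + (70) + (17) + (8) = 199
Area = |Σ|/2 = 99.5.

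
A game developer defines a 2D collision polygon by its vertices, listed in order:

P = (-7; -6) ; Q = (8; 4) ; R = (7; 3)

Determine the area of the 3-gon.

2.5

Cross-terms: 20, -4, -21  ⇒  Σ = -5
Area = |Σ|/2 = 2.5.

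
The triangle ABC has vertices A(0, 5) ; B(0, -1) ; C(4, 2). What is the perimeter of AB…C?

16

|AB| = √((0)² + (-6)²) = √36 = 6
|BC| = √((4)² + (3)²) = √25 = 5
|CA| = √((-4)² + (3)²) = √25 = 5
Perimeter = 6 + 5 + 5 = 16.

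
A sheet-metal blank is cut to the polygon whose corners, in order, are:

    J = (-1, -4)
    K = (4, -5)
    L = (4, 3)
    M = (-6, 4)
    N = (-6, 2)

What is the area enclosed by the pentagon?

Apply the shoelace formula: 2A = Σ (x_i·y_{i+1} − x_{i+1}·y_i), indices taken mod 5.
Σ = (21) + (32) + (34) + (12) + (26) = 125
Area = |Σ|/2 = 62.5.

62.5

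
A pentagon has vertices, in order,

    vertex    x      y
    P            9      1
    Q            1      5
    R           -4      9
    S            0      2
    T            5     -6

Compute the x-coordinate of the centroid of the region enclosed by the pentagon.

Apply the surveyor's formula. First the cross-terms c_i = x_i·y_{i+1} − x_{i+1}·y_i:
  44, 29, -8, -10, 59  ⇒  2A = 114, A = 57.
Then Σ (x_i + x_{i+1})·c_i = 1161, so x̄ = 1161 / (6·57) = 129/38.

129/38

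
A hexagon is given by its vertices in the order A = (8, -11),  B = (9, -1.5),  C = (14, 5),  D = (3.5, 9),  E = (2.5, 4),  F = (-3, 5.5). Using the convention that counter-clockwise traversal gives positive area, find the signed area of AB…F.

133.875

Apply the surveyor's formula: 2A = Σ (x_i·y_{i+1} − x_{i+1}·y_i), indices taken mod 6.
A→B: (8)(-1.5) − (9)(-11) = 87
B→C: (9)(5) − (14)(-1.5) = 66
C→D: (14)(9) − (3.5)(5) = 108.5
D→E: (3.5)(4) − (2.5)(9) = -8.5
E→F: (2.5)(5.5) − (-3)(4) = 25.75
F→A: (-3)(-11) − (8)(5.5) = -11
Σ = 267.75
Signed area = Σ/2 = 133.875 (positive ⇒ counter-clockwise traversal).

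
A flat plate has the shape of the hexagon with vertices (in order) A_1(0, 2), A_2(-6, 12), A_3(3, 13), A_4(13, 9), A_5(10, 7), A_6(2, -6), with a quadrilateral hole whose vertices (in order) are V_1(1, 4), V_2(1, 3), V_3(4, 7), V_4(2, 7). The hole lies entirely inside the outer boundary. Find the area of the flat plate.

Outer boundary:
Apply Gauss's area formula: 2A = Σ (x_i·y_{i+1} − x_{i+1}·y_i), indices taken mod 6.
Σ = (12) + (-114) + (-142) + (1) + (-74) + (4) = -313
Area = |Σ|/2 = 156.5.
Hole:
Σ = (-1) + (-5) + (14) + (1) = 9
Area = |Σ|/2 = 4.5.
Net area = 156.5 − 4.5 = 152.

152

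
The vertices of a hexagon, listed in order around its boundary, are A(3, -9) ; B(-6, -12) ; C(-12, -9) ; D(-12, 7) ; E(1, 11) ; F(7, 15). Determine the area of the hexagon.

340.5

Cross-terms: -90, -90, -192, -139, -62, -108  ⇒  Σ = -681
Area = |Σ|/2 = 340.5.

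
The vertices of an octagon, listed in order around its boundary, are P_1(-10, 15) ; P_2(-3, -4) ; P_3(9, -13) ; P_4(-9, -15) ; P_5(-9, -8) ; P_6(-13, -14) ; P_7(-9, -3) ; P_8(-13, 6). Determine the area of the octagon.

P_1→P_2: (-10)(-4) − (-3)(15) = 85
P_2→P_3: (-3)(-13) − (9)(-4) = 75
P_3→P_4: (9)(-15) − (-9)(-13) = -252
P_4→P_5: (-9)(-8) − (-9)(-15) = -63
P_5→P_6: (-9)(-14) − (-13)(-8) = 22
P_6→P_7: (-13)(-3) − (-9)(-14) = -87
P_7→P_8: (-9)(6) − (-13)(-3) = -93
P_8→P_1: (-13)(15) − (-10)(6) = -135
Σ = -448
Area = |Σ|/2 = 224.

224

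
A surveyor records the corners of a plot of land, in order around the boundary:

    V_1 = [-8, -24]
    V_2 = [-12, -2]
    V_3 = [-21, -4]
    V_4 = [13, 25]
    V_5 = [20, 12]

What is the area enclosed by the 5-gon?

Σ = (-272) + (6) + (-473) + (-344) + (-384) = -1467
Area = |Σ|/2 = 733.5.

733.5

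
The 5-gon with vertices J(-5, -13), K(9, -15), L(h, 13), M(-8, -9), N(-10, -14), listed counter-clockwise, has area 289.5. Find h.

The doubled signed area Σ (x_i y_{i+1} − x_{i+1} y_i) is linear in h.
With h=0 it equals 495; the coefficient of h is 6 (from the two edges through L).
So 6·h + 495 = 2·289.5 = 579 ⇒ h = 14.

14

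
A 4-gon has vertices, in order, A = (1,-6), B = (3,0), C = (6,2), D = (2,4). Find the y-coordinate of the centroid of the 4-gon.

2/3

Apply Gauss's area formula. First the cross-terms c_i = x_i·y_{i+1} − x_{i+1}·y_i:
  18, 6, 20, -16  ⇒  2A = 28, A = 14.
Then Σ (y_i + y_{i+1})·c_i = 56, so ȳ = 56 / (6·14) = 2/3.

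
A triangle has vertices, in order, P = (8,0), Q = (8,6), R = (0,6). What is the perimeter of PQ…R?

|PQ| = √((0)² + (6)²) = √36 = 6
|QR| = √((-8)² + (0)²) = √64 = 8
|RP| = √((8)² + (-6)²) = √100 = 10
Perimeter = 6 + 8 + 10 = 24.

24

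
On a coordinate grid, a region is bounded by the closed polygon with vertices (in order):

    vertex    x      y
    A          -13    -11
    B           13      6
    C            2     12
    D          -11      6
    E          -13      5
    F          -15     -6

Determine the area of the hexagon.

Apply the shoelace (surveyor's) formula: 2A = Σ (x_i·y_{i+1} − x_{i+1}·y_i), indices taken mod 6.
Σ = (65) + (144) + (144) + (23) + (153) + (87) = 616
Area = |Σ|/2 = 308.

308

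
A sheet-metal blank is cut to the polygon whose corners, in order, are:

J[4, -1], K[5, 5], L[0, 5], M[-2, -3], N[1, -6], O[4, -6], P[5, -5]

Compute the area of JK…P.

59

Apply the shoelace (surveyor's) formula: 2A = Σ (x_i·y_{i+1} − x_{i+1}·y_i), indices taken mod 7.
Cross-terms: 25, 25, 10, 15, 18, 10, 15  ⇒  Σ = 118
Area = |Σ|/2 = 59.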